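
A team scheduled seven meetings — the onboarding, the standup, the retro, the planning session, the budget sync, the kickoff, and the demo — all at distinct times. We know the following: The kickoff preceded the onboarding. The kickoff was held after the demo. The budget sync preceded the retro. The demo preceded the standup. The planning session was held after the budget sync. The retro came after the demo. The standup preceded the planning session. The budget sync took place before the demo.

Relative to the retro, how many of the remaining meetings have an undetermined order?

4

Forced before the retro: the budget sync and the demo.
That leaves the kickoff, the onboarding, the planning session, and the standup with no forced order relative to the retro — 4.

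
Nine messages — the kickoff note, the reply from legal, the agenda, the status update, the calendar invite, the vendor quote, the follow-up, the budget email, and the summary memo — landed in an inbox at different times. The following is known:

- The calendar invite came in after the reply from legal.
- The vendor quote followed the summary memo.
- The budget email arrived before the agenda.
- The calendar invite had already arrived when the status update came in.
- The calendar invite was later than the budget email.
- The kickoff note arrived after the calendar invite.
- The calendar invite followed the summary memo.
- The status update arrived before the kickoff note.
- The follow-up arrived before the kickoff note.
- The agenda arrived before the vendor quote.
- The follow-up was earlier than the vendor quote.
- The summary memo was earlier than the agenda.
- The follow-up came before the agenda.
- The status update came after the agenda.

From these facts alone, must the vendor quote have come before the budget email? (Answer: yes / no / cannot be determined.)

no

Tracing the constraints gives the budget email → the agenda → the vendor quote, so the budget email must come before the vendor quote.
That means the vendor quote cannot be before the budget email.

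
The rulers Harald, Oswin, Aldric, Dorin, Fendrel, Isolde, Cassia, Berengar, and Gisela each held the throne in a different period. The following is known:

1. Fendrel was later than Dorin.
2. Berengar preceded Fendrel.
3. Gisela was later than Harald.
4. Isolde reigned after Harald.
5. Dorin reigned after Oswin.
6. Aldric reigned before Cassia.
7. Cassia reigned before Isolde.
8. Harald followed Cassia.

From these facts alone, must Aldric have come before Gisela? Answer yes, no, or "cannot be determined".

Chain the constraints: Aldric → Cassia → Harald → Gisela. Each link is directly stated, so Aldric comes before Gisela.

yes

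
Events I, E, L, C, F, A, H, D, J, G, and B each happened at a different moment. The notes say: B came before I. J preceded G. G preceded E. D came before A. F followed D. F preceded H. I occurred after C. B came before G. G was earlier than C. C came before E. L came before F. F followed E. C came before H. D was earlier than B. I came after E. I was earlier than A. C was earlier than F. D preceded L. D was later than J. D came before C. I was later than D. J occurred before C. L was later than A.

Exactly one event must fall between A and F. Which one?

L

Tracing the constraints gives A → L → F, so L sits after A and before F.
No other event is forced both after A and before F.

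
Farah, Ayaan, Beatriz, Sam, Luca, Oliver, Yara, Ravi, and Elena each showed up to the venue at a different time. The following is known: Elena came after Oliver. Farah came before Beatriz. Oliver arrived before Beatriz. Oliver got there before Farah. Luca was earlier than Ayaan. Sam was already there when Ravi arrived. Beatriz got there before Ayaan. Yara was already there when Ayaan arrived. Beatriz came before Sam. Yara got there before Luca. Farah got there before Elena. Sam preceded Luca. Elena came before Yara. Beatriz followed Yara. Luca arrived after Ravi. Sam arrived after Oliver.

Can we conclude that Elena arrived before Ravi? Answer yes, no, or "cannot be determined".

Chain the constraints: Elena → Yara → Beatriz → Sam → Ravi. Each link is directly stated, so Elena comes before Ravi.

yes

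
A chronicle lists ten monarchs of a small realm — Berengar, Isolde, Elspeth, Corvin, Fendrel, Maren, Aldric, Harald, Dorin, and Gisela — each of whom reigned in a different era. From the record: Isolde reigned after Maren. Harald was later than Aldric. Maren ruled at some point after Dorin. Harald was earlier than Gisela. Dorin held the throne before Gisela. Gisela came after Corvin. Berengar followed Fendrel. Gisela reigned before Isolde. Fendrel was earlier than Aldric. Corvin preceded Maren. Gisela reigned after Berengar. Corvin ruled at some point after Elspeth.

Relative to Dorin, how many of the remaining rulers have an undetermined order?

Forced after Dorin: Gisela, Isolde, and Maren.
That leaves Aldric, Berengar, Corvin, Elspeth, Fendrel, and Harald with no forced order relative to Dorin — 6.

6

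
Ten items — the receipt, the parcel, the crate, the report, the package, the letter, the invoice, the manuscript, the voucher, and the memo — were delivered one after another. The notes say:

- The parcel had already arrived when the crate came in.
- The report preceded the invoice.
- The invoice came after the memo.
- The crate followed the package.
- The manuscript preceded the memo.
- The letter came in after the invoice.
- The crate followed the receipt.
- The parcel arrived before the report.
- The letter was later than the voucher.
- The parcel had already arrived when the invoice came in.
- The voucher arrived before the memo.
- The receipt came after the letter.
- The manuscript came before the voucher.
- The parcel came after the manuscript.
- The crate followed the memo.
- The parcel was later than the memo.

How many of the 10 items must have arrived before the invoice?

Directly stated before the invoice: the memo, the parcel, and the report.
The manuscript reaches the invoice via the manuscript → the memo → the invoice.
The voucher reaches the invoice via the voucher → the memo → the invoice.
That's the manuscript, the memo, the parcel, the report, and the voucher — 5 in all.

5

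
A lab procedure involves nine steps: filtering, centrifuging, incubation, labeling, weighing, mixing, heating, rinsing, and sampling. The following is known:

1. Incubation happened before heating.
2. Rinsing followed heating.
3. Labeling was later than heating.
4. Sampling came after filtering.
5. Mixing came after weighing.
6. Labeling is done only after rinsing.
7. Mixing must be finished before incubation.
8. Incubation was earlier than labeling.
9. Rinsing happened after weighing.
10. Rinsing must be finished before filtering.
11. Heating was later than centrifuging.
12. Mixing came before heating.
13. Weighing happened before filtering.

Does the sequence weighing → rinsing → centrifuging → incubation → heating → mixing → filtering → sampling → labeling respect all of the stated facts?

The constraints require mixing before incubation, but in the proposed sequence incubation appears ahead of mixing. That one violation is enough.

no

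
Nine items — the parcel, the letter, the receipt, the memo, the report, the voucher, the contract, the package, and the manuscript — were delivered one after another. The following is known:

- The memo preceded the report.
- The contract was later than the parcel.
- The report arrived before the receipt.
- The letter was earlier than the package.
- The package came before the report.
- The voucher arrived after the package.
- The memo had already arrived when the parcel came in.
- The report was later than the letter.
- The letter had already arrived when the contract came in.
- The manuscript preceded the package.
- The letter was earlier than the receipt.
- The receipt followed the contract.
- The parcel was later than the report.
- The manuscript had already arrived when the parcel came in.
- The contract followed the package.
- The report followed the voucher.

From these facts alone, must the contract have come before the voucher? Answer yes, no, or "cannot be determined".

no

Tracing the constraints gives the voucher → the report → the parcel → the contract, so the voucher must come before the contract.
That means the contract cannot be before the voucher.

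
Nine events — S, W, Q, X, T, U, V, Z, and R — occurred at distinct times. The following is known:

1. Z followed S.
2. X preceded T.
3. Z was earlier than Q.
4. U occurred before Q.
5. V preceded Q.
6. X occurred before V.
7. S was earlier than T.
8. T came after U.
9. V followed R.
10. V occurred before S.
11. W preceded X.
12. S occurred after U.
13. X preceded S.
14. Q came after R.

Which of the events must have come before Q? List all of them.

Directly stated before Q: R, U, V, and Z.
S reaches Q via S → Z → Q.
W reaches Q via W → X → V → Q.
X reaches Q via X → V → Q.

R, S, U, V, W, X, Z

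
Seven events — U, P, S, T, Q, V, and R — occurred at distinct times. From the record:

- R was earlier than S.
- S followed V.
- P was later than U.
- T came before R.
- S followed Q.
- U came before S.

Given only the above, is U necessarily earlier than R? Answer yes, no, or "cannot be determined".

cannot be determined

No chain of stated constraints runs from U to R, and none runs from R to U either.
So the relative order of U and R is not fixed by the given facts.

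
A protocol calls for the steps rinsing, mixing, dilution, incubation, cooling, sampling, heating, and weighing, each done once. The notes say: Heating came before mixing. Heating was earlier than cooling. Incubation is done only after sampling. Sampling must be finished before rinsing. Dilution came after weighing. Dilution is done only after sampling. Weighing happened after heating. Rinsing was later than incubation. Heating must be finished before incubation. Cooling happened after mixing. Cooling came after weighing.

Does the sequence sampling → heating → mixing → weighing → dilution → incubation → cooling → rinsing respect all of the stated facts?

Check each stated constraint against the proposed order — e.g. heating is ahead of cooling; sampling is ahead of rinsing. Every pair is in the required order; nothing is violated.

yes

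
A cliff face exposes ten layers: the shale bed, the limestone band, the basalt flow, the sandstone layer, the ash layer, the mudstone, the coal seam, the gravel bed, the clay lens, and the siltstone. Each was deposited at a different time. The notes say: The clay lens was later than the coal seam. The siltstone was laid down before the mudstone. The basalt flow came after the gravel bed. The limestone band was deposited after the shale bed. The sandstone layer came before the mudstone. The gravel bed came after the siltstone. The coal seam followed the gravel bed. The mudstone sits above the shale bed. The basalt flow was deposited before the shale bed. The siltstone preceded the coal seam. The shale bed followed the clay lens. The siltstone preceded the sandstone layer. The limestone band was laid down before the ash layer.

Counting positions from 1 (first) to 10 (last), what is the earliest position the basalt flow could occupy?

3

The gravel bed and the siltstone must both come before the basalt flow — 2 forced predecessors.
Nothing else is forced ahead of the basalt flow, so its earliest slot is position 2 + 1 = 3.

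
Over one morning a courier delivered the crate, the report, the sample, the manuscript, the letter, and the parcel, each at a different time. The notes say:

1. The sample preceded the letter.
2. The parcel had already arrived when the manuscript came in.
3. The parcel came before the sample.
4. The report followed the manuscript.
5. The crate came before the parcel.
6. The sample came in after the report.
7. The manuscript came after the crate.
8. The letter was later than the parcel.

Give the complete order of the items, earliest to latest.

the crate, the parcel, the manuscript, the report, the sample, the letter

The constraints fix every adjacent pair, so only one ordering works:
the crate → the parcel → the manuscript → the report → the sample → the letter.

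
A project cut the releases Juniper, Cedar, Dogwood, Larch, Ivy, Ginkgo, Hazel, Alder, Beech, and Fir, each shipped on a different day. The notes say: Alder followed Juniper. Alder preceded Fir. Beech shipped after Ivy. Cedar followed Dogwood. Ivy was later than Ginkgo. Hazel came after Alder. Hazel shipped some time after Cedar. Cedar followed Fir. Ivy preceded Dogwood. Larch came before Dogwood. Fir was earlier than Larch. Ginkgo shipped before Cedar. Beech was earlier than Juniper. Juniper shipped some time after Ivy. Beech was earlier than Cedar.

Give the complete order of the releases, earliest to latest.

The constraints fix every adjacent pair, so only one ordering works:
Ginkgo → Ivy → Beech → Juniper → Alder → Fir → Larch → Dogwood → Cedar → Hazel.

Ginkgo, Ivy, Beech, Juniper, Alder, Fir, Larch, Dogwood, Cedar, Hazel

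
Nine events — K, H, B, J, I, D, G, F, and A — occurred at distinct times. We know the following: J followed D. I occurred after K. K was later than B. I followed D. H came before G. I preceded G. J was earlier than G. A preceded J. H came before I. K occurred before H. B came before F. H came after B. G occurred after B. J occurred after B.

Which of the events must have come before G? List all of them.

Directly stated before G: B, H, I, and J.
A reaches G via A → J → G.
D reaches G via D → J → G.
K reaches G via K → H → G.
No chain forces F ahead of G.

A, B, D, H, I, J, K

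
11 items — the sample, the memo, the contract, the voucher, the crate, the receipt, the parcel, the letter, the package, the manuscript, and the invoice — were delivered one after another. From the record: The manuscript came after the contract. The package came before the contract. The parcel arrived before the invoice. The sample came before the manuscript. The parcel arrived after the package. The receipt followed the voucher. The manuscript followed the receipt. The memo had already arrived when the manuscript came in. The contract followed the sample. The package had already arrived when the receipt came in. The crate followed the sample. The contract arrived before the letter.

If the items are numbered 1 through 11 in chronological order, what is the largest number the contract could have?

9

The contract must come before the letter and the manuscript — 2 items forced after it.
Everything else can be placed before the contract in some valid order, so the contract can sit as late as position 11 − 2 = 9.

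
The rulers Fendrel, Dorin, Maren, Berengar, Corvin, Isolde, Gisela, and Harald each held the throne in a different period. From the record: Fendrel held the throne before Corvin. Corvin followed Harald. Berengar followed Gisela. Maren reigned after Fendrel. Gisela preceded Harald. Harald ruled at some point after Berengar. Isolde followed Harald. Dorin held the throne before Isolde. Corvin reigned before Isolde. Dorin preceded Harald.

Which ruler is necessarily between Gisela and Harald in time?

Berengar

Tracing the constraints gives Gisela → Berengar → Harald, so Berengar sits after Gisela and before Harald.
No other ruler is forced both after Gisela and before Harald.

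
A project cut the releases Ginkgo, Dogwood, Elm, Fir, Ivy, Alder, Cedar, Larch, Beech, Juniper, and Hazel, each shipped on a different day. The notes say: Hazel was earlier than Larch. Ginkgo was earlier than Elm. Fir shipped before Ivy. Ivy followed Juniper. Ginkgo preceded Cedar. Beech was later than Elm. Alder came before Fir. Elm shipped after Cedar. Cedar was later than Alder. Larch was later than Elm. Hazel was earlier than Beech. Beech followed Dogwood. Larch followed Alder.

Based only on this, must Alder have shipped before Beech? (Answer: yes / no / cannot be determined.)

Chain the constraints: Alder → Cedar → Elm → Beech. Each link is directly stated, so Alder comes before Beech.

yes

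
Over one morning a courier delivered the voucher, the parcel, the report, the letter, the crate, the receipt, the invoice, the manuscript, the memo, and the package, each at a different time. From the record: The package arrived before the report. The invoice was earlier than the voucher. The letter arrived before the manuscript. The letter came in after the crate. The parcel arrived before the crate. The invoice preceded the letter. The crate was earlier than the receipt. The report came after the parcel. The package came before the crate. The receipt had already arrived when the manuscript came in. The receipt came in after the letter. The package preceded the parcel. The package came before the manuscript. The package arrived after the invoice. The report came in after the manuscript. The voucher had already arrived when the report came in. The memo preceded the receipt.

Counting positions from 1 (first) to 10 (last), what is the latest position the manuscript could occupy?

9

The manuscript must come before the report — 1 item forced after it.
Everything else can be placed before the manuscript in some valid order, so the manuscript can sit as late as position 10 − 1 = 9.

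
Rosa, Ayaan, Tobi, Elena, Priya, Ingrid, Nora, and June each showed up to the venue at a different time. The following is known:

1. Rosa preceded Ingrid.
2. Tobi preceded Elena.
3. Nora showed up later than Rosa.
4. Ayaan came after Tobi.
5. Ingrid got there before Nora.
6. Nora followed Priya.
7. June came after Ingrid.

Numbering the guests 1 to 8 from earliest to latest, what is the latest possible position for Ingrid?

6

Ingrid must come before June and Nora — 2 guests forced after them.
Everything else can be placed before Ingrid in some valid order, so Ingrid can sit as late as position 8 − 2 = 6.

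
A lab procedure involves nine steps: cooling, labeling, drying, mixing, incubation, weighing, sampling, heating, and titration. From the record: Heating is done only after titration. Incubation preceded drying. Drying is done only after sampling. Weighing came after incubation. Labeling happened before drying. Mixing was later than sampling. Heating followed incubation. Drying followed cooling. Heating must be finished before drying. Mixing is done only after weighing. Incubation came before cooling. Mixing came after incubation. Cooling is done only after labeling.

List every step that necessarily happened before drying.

Directly stated before drying: cooling, heating, incubation, labeling, and sampling.
Titration reaches drying via titration → heating → drying.
No chain forces weighing (or any of the others) ahead of drying.

cooling, heating, incubation, labeling, sampling, titration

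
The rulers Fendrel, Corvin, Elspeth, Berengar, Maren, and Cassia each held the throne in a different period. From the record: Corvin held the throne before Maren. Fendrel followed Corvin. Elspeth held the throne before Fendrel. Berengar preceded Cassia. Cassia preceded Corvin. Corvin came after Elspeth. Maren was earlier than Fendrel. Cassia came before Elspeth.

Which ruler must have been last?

Every other ruler has a chain of constraints placing them before Fendrel, so Fendrel is last.

Fendrel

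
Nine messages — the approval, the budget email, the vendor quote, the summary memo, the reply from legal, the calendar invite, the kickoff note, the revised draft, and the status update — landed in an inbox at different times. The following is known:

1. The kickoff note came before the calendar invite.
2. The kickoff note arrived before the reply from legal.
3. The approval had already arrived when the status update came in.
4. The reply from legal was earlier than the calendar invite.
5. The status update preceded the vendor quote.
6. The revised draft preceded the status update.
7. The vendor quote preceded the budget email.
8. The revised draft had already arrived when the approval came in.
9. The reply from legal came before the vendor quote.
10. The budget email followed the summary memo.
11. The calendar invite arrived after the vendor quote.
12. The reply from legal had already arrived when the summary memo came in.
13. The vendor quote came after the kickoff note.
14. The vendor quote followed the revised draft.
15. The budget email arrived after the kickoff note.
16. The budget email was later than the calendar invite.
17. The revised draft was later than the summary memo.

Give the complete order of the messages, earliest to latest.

The constraints fix every adjacent pair, so only one ordering works:
the kickoff note → the reply from legal → the summary memo → the revised draft → the approval → the status update → the vendor quote → the calendar invite → the budget email.

the kickoff note, the reply from legal, the summary memo, the revised draft, the approval, the status update, the vendor quote, the calendar invite, the budget email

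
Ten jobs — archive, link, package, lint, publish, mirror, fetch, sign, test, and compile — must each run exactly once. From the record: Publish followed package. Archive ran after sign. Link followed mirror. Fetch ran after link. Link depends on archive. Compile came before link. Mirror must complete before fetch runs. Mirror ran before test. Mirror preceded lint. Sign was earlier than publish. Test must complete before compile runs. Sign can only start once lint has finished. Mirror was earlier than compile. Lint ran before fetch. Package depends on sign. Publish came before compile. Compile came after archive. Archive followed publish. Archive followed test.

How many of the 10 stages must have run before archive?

6

Directly stated before archive: publish, sign, and test.
Lint reaches archive via lint → sign → archive.
Mirror reaches archive via mirror → test → archive.
Package reaches archive via package → publish → archive.
No chain forces compile (or any of the others) ahead of archive.
That's lint, mirror, package, publish, sign, and test — 6 in all.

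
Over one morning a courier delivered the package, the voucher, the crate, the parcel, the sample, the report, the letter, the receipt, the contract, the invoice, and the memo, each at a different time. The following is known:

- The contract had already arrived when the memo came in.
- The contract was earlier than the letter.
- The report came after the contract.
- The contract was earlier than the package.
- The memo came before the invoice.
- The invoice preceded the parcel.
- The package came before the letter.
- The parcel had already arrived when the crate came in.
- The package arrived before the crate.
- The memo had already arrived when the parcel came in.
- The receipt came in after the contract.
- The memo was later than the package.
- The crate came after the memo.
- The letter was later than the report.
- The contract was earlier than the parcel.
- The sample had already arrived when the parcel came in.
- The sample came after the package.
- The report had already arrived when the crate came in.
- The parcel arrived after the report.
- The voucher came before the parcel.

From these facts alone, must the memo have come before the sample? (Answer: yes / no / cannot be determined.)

cannot be determined

No chain of stated constraints runs from the memo to the sample, and none runs from the sample to the memo either.
So the relative order of the memo and the sample is not fixed by the given facts.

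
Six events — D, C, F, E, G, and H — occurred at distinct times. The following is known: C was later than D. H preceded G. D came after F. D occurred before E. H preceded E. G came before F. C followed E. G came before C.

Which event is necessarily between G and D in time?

Tracing the constraints gives G → F → D, so F sits after G and before D.
No other event is forced both after G and before D.

F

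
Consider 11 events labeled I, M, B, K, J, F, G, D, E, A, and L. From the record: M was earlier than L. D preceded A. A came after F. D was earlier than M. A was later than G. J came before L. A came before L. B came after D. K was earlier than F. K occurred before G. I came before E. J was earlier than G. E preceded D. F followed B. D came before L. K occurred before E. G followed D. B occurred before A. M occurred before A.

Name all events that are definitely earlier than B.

D, E, I, K

Directly stated before B: D.
E reaches B via E → D → B.
I reaches B via I → E → D → B.
K reaches B via K → E → D → B.
No chain forces A (or any of the others) ahead of B.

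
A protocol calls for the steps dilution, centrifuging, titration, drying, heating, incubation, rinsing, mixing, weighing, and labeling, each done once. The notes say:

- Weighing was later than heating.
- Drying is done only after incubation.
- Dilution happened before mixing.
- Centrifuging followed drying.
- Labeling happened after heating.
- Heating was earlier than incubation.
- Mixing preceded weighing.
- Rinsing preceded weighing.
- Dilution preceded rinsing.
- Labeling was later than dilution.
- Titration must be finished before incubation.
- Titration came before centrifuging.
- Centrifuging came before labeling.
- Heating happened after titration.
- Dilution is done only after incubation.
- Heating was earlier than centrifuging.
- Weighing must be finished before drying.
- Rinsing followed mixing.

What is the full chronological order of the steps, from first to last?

The constraints fix every adjacent pair, so only one ordering works:
titration → heating → incubation → dilution → mixing → rinsing → weighing → drying → centrifuging → labeling.

titration, heating, incubation, dilution, mixing, rinsing, weighing, drying, centrifuging, labeling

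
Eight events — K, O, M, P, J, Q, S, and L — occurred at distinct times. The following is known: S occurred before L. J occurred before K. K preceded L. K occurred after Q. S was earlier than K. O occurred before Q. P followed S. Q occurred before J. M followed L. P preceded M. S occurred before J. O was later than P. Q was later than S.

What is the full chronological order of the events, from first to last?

The constraints fix every adjacent pair, so only one ordering works:
S → P → O → Q → J → K → L → M.

S, P, O, Q, J, K, L, M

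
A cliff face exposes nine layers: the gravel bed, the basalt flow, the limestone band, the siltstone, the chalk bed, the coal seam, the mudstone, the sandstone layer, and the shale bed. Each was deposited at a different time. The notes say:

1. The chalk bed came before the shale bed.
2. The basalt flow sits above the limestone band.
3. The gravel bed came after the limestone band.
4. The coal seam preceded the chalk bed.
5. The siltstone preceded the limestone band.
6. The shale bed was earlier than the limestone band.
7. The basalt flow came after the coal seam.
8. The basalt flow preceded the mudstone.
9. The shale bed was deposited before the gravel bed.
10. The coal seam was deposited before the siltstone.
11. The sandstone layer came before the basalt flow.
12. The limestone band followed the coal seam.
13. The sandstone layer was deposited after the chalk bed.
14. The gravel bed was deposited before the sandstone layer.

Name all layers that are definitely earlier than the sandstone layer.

the chalk bed, the coal seam, the gravel bed, the limestone band, the shale bed, the siltstone

Directly stated before the sandstone layer: the chalk bed and the gravel bed.
The coal seam reaches the sandstone layer via the coal seam → the chalk bed → the sandstone layer.
The limestone band reaches the sandstone layer via the limestone band → the gravel bed → the sandstone layer.
The shale bed reaches the sandstone layer via the shale bed → the gravel bed → the sandstone layer.
Likewise the siltstone reaches the sandstone layer by chaining the stated constraints.
No chain forces the basalt flow (or any of the others) ahead of the sandstone layer.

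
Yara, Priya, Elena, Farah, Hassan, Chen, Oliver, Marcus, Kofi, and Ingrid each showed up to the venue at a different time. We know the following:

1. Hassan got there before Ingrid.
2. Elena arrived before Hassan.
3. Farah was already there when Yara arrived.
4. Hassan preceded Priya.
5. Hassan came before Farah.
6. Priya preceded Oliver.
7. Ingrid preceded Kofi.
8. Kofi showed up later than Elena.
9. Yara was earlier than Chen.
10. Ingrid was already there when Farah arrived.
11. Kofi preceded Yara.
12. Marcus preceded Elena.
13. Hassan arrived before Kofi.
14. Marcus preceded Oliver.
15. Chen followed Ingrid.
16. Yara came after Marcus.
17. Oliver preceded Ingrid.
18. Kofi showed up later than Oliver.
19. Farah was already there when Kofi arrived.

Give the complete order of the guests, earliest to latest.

Marcus, Elena, Hassan, Priya, Oliver, Ingrid, Farah, Kofi, Yara, Chen

The constraints fix every adjacent pair, so only one ordering works:
Marcus → Elena → Hassan → Priya → Oliver → Ingrid → Farah → Kofi → Yara → Chen.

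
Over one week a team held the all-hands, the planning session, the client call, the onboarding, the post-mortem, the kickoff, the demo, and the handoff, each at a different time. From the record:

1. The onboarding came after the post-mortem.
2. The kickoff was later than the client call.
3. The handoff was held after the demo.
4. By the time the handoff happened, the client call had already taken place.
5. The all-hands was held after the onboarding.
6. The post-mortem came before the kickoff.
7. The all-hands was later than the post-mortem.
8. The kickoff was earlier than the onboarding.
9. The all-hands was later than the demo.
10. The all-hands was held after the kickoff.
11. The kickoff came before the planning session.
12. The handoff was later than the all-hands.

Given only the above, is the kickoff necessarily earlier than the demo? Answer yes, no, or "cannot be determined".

No chain of stated constraints runs from the kickoff to the demo, and none runs from the demo to the kickoff either.
So the relative order of the kickoff and the demo is not fixed by the given facts.

cannot be determined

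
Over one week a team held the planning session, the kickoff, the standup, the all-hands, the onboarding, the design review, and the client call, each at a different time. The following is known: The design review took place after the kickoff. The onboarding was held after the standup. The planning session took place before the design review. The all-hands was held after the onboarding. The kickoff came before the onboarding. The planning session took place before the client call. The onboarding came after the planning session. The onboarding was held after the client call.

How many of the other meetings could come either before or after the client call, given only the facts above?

3

Forced before the client call: the planning session; forced after the client call: the all-hands and the onboarding.
That leaves the design review, the kickoff, and the standup with no forced order relative to the client call — 3.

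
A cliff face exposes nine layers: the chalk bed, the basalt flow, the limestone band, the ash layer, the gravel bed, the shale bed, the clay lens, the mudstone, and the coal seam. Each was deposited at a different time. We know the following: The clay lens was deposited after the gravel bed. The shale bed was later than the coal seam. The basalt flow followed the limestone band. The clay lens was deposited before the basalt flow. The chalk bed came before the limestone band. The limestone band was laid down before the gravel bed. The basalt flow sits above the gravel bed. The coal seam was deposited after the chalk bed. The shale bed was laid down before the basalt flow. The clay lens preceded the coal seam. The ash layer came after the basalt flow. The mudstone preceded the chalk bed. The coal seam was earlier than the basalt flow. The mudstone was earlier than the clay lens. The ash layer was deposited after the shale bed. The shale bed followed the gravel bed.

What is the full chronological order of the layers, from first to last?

The constraints fix every adjacent pair, so only one ordering works:
the mudstone → the chalk bed → the limestone band → the gravel bed → the clay lens → the coal seam → the shale bed → the basalt flow → the ash layer.

the mudstone, the chalk bed, the limestone band, the gravel bed, the clay lens, the coal seam, the shale bed, the basalt flow, the ash layer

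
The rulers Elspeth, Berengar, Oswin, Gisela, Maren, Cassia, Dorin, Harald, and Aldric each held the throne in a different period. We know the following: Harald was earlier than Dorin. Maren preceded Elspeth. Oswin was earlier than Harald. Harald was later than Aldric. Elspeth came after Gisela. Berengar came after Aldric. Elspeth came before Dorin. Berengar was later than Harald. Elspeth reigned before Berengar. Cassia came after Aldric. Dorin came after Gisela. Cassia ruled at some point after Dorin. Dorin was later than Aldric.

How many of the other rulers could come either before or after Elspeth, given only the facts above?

Forced before Elspeth: Gisela and Maren; forced after Elspeth: Berengar, Cassia, and Dorin.
That leaves Aldric, Harald, and Oswin with no forced order relative to Elspeth — 3.

3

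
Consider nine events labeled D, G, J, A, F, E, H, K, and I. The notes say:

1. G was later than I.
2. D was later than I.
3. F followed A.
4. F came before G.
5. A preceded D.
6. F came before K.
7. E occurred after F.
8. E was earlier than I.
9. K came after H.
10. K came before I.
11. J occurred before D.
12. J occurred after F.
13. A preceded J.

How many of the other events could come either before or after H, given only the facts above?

4

Forced after H: D, G, I, and K.
That leaves A, E, F, and J with no forced order relative to H — 4.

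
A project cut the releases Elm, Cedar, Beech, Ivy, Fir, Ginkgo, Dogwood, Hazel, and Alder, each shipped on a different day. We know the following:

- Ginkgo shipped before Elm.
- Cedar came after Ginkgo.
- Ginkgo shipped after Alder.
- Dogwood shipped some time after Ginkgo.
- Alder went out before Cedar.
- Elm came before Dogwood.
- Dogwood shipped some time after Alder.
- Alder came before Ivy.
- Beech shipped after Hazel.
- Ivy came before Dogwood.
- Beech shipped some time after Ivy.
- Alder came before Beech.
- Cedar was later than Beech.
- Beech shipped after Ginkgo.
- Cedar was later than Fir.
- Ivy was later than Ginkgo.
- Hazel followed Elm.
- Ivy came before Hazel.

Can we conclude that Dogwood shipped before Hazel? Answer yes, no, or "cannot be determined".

No chain of stated constraints runs from Dogwood to Hazel, and none runs from Hazel to Dogwood either.
So the relative order of Dogwood and Hazel is not fixed by the given facts.

cannot be determined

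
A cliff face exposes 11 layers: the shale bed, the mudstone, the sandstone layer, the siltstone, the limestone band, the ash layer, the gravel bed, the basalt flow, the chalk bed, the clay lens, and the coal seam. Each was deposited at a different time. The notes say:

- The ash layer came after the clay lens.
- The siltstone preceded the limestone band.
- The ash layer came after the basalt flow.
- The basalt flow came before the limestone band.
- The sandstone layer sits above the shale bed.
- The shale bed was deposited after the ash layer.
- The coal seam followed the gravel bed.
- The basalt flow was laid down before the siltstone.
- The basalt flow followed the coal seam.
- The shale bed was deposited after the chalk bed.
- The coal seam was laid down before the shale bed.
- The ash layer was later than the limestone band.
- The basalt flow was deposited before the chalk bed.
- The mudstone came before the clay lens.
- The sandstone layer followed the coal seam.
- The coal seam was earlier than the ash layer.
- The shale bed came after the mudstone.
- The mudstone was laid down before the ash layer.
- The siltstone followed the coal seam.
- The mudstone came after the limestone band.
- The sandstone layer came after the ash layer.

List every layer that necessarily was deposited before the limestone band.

the basalt flow, the coal seam, the gravel bed, the siltstone

Directly stated before the limestone band: the basalt flow and the siltstone.
The coal seam reaches the limestone band via the coal seam → the siltstone → the limestone band.
The gravel bed reaches the limestone band via the gravel bed → the coal seam → the siltstone → the limestone band.
No chain forces the sandstone layer (or any of the others) ahead of the limestone band.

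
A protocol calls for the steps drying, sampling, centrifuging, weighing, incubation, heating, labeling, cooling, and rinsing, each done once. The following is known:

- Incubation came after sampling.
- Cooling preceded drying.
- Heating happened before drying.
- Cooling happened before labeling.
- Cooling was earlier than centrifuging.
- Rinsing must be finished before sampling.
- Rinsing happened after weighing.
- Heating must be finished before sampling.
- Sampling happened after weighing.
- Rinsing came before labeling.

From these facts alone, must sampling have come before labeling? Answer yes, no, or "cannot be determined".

No chain of stated constraints runs from sampling to labeling, and none runs from labeling to sampling either.
So the relative order of sampling and labeling is not fixed by the given facts.

cannot be determined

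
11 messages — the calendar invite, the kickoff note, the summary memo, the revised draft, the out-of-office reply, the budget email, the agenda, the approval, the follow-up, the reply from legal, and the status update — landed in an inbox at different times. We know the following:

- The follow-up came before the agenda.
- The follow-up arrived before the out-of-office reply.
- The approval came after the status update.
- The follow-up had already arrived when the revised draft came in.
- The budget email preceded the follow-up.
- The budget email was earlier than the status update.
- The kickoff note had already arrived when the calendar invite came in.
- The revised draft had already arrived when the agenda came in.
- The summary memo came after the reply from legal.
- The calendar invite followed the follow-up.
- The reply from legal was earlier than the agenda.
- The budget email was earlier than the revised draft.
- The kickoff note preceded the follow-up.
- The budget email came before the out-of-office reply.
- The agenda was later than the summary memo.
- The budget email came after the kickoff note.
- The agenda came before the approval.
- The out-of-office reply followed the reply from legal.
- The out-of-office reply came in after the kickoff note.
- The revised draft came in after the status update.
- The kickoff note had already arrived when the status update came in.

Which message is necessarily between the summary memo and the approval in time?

the agenda

Tracing the constraints gives the summary memo → the agenda → the approval, so the agenda sits after the summary memo and before the approval.
No other message is forced both after the summary memo and before the approval.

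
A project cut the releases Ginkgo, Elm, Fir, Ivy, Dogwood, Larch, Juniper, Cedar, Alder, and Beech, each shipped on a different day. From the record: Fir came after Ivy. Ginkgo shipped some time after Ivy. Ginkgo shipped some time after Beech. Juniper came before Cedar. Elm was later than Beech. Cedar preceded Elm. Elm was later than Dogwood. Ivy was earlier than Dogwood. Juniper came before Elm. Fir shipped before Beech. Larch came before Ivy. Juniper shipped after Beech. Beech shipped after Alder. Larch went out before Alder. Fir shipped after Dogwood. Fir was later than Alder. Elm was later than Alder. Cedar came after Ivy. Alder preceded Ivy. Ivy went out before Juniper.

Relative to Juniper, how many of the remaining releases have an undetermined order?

1

Forced before Juniper: Alder, Beech, Dogwood, Fir, Ivy, and Larch; forced after Juniper: Cedar and Elm.
That leaves Ginkgo with no forced order relative to Juniper — 1.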